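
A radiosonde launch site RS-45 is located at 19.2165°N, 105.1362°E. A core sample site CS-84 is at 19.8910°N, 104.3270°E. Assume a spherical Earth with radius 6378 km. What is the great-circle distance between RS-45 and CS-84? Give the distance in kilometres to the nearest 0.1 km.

113.3 km

Δφ = 0.6745°,  Δλ = -0.8092°
a = sin²(Δφ/2) + cos φ₁ cos φ₂ sin²(Δλ/2) = 0.000079
c = 2·arcsin(√a) = 0.017768 rad = 1.0180°
d = R·c = 6378 × 0.017768 = 113.3 km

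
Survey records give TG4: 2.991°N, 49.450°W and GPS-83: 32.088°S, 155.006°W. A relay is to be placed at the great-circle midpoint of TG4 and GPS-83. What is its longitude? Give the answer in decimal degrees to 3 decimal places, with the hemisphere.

Bx = cos φ₂ cos Δλ = -0.227211,  By = cos φ₂ sin Δλ = -0.816198
φₘ = atan2(sin φ₁ + sin φ₂, √((cos φ₁ + Bx)² + By²)) = -23.10059°
λₘ = λ₁ + atan2(By, cos φ₁ + Bx) = -96.06533°

96.065°W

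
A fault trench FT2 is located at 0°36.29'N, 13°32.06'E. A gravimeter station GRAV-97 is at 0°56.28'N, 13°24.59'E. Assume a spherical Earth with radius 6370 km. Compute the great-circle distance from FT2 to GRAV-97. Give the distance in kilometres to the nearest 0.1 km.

39.5 km

FT2: φ = +0.60483°, λ = +13.53433°
GRAV-97: φ = +0.93800°, λ = +13.40983°
Δφ = 0.3332°,  Δλ = -0.1245°
a = sin²(Δφ/2) + cos φ₁ cos φ₂ sin²(Δλ/2) = 0.000010
c = 2·arcsin(√a) = 0.006208 rad = 0.3557°
d = R·c = 6370 × 0.006208 = 39.5 km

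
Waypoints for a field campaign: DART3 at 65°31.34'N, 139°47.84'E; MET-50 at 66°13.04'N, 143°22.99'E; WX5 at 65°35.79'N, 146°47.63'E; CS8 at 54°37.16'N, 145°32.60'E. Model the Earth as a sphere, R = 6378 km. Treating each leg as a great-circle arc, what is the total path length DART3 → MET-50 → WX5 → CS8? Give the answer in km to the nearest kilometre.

DART3: φ = +65.52233°, λ = +139.79733°
MET-50: φ = +66.21733°, λ = +143.38317°
WX5: φ = +65.59650°, λ = +146.79383°
CS8: φ = +54.61933°, λ = +145.54333°
DART3→MET-50: c = 0.028310 rad, d = 180.56 km
MET-50→WX5: c = 0.026602 rad, d = 169.67 km
WX5→CS8: c = 0.191887 rad, d = 1223.85 km
Total = 180.56 + 169.67 + 1223.85 = 1574.08 km

1574 km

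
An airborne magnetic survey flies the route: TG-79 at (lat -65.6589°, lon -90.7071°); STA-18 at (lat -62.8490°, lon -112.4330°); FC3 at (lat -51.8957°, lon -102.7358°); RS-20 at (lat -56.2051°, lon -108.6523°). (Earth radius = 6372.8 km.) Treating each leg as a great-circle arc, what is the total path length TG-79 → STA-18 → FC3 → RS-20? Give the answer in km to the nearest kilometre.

3051 km

TG-79→STA-18: c = 0.170872 rad, d = 1088.93 km
STA-18→FC3: c = 0.211302 rad, d = 1346.58 km
FC3→RS-20: c = 0.096532 rad, d = 615.18 km
Total = 1088.93 + 1346.58 + 615.18 = 3050.69 km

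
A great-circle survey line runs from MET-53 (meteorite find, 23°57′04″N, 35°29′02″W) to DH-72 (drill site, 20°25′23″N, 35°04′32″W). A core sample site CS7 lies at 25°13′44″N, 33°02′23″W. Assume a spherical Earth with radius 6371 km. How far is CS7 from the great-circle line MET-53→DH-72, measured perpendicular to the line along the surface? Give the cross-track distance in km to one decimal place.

MET-53: φ = +23.95111°, λ = -35.48389°
DH-72: φ = +20.42306°, λ = -35.07556°
CS7: φ = +25.22889°, λ = -33.03972°
δ₁₃ = central angle MET-53→CS7 = 0.044742 rad  (haversine)
θ₁₃ = bearing MET-53→CS7 = 59.600°,  θ₁₂ = bearing MET-53→DH-72 = 173.805°
dₓₜ = R·arcsin(sin δ₁₃ · sin(θ₁₃ − θ₁₂)) = 6371·arcsin(0.04473·sin(-114.205°)) = -259.978 km
|dₓₜ| = 259.978 km

260.0 km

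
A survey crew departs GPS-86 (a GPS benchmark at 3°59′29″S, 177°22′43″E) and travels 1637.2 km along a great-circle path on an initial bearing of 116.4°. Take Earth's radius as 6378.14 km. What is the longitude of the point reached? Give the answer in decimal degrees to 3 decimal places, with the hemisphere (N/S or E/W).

GPS-86: φ = -3.99139°, λ = +177.37861°
δ = d/R = 1637.2/6378.14 = 0.256689 rad
φ₂ = arcsin(sin φ₁ cos δ + cos φ₁ sin δ cos θ)
   = arcsin(-0.06961·0.96724 + 0.99757·0.25388·-0.44464) = -10.36603°
λ₂ = λ₁ + atan2(sin θ sin δ cos φ₁, cos δ − sin φ₁ sin φ₂) = -169.25506°

169.255°W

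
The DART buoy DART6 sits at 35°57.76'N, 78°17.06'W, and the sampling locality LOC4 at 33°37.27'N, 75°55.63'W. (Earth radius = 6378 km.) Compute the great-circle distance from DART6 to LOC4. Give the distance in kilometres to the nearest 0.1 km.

338.2 km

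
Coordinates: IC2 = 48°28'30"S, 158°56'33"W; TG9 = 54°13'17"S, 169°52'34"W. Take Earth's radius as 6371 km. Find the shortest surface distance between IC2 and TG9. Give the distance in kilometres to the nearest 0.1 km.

990.5 km

IC2: φ = -48.47500°, λ = -158.94250°
TG9: φ = -54.22139°, λ = -169.87611°
Δφ = -5.7464°,  Δλ = -10.9336°
a = sin²(Δφ/2) + cos φ₁ cos φ₂ sin²(Δλ/2) = 0.006030
c = 2·arcsin(√a) = 0.155469 rad = 8.9077°
d = R·c = 6371 × 0.155469 = 990.5 km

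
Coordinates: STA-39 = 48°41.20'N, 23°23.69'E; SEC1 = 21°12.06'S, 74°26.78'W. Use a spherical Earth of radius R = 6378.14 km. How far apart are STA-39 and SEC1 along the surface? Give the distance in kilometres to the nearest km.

STA-39: φ = +48.68667°, λ = +23.39483°
SEC1: φ = -21.20100°, λ = -74.44633°
Δφ = -69.8877°,  Δλ = -97.8412°
a = sin²(Δφ/2) + cos φ₁ cos φ₂ sin²(Δλ/2) = 0.677801
c = 2·arcsin(√a) = 1.934355 rad = 110.8304°
d = R·c = 6378.14 × 1.934355 = 12337.6 km

12338 km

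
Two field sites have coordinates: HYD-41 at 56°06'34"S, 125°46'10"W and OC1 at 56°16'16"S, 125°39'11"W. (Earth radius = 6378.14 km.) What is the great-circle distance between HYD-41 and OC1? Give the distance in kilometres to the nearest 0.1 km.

HYD-41: φ = -56.10944°, λ = -125.76944°
OC1: φ = -56.27111°, λ = -125.65306°
Δφ = -0.1617°,  Δλ = 0.1164°
a = sin²(Δφ/2) + cos φ₁ cos φ₂ sin²(Δλ/2) = 0.000002
c = 2·arcsin(√a) = 0.003040 rad = 0.1742°
d = R·c = 6378.14 × 0.003040 = 19.4 km

19.4 km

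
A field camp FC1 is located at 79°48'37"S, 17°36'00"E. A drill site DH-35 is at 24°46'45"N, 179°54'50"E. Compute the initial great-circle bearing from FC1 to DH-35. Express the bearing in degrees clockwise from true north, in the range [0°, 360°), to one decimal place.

FC1: φ = -79.81028°, λ = +17.60000°
DH-35: φ = +24.77917°, λ = +179.91389°
Δλ = 162.3139°
y = sin Δλ · cos φ₂ = 0.275831
x = cos φ₁ sin φ₂ − sin φ₁ cos φ₂ cos Δλ = -0.777227
θ = atan2(y, x) = 160.4607° → 160.4607° (mod 360°)

160.5°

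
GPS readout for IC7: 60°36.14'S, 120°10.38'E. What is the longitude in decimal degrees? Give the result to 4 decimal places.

120.1730°E

120° + 10.38′/60 = 120 + 0.17300 = 120.1730°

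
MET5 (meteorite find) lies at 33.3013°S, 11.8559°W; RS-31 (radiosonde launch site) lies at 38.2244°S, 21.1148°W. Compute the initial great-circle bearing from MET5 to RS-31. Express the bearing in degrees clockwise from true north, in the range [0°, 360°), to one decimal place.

234.1°

Δλ = -9.2589°
y = sin Δλ · cos φ₂ = -0.126399
x = cos φ₁ sin φ₂ − sin φ₁ cos φ₂ cos Δλ = -0.091438
θ = atan2(y, x) = -125.8824° → 234.1176° (mod 360°)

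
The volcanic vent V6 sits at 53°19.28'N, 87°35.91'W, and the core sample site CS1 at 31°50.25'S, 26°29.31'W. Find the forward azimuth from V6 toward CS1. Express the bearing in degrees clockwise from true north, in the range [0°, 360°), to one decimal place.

V6: φ = +53.32133°, λ = -87.59850°
CS1: φ = -31.83750°, λ = -26.48850°
Δλ = 61.1100°
y = sin Δλ · cos φ₂ = 0.743820
x = cos φ₁ sin φ₂ − sin φ₁ cos φ₂ cos Δλ = -0.644270
θ = atan2(y, x) = 130.8979° → 130.8979° (mod 360°)

130.9°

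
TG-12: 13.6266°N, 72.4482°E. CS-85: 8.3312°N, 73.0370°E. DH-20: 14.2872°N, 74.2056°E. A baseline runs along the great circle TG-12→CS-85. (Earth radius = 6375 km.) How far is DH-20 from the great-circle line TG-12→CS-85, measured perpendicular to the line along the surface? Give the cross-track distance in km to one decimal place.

196.5 km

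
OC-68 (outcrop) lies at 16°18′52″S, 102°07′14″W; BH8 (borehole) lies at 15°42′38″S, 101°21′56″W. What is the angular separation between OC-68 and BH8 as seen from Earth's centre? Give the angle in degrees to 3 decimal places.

0.944°

OC-68: φ = -16.31444°, λ = -102.12056°
BH8: φ = -15.71056°, λ = -101.36556°
Δφ = 0.6039°,  Δλ = 0.7550°
a = sin²(Δφ/2) + cos φ₁ cos φ₂ sin²(Δλ/2) = 0.000068
c = 2·arcsin(√a) = 0.016478 rad = 0.9441°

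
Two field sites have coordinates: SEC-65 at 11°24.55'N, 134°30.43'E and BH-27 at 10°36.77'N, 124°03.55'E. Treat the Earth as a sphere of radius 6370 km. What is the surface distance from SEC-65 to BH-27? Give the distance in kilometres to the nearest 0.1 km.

SEC-65: φ = +11.40917°, λ = +134.50717°
BH-27: φ = +10.61283°, λ = +124.05917°
Δφ = -0.7963°,  Δλ = -10.4480°
a = sin²(Δφ/2) + cos φ₁ cos φ₂ sin²(Δλ/2) = 0.008036
c = 2·arcsin(√a) = 0.179523 rad = 10.2859°
d = R·c = 6370 × 0.179523 = 1143.6 km

1143.6 km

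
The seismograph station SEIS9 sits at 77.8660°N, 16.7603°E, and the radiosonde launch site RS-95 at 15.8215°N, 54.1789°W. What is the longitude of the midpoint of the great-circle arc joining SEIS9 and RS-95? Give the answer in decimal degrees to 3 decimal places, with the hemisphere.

43.269°W

Bx = cos φ₂ cos Δλ = 0.314199,  By = cos φ₂ sin Δλ = -0.909365
φₘ = atan2(sin φ₁ + sin φ₂, √((cos φ₁ + Bx)² + By²)) = 49.98369°
λₘ = λ₁ + atan2(By, cos φ₁ + Bx) = -43.26921°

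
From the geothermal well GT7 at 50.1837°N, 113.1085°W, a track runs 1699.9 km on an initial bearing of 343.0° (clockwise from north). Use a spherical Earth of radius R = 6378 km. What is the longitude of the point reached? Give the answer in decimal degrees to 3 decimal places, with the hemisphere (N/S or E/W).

δ = d/R = 1699.9/6378 = 0.266526 rad
φ₂ = arcsin(sin φ₁ cos δ + cos φ₁ sin δ cos θ)
   = arcsin(0.76810·0.96469 + 0.64033·0.26338·0.95630) = 64.45706°
λ₂ = λ₁ + atan2(sin θ sin δ cos φ₁, cos δ − sin φ₁ sin φ₂) = -123.39607°

123.396°W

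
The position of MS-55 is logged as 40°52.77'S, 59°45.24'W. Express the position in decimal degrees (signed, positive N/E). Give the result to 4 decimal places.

-40.8795°, -59.7540°

lat: 40.8795° S → -40.8795°
lon: 59.7540° W → -59.7540°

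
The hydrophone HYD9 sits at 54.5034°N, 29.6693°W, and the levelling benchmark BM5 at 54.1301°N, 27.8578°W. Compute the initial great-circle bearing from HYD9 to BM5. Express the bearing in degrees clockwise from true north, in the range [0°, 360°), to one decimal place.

Δλ = 1.8115°
y = sin Δλ · cos φ₂ = 0.018523
x = cos φ₁ sin φ₂ − sin φ₁ cos φ₂ cos Δλ = -0.006277
θ = atan2(y, x) = 108.7203° → 108.7203° (mod 360°)

108.7°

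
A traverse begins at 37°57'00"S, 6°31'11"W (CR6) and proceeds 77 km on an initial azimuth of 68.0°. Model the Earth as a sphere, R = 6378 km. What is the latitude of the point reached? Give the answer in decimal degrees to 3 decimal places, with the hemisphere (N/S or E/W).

CR6: φ = -37.95000°, λ = -6.51972°
δ = d/R = 77/6378 = 0.012073 rad
φ₂ = arcsin(sin φ₁ cos δ + cos φ₁ sin δ cos θ)
   = arcsin(-0.61497·0.99993 + 0.78855·0.01207·0.37461) = -37.68809°
λ₂ = λ₁ + atan2(sin θ sin δ cos φ₁, cos δ − sin φ₁ sin φ₂) = -5.70927°

37.688°S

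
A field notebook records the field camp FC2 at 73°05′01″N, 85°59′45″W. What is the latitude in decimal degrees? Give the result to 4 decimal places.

73.0836°N

73° + 5′/60 + 1″/3600 = 73 + 0.08333 + 0.00028 = 73.0836°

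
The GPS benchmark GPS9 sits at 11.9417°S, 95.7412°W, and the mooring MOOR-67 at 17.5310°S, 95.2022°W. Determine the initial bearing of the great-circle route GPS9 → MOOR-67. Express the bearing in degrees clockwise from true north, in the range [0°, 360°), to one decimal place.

Δλ = 0.5390°
y = sin Δλ · cos φ₂ = 0.008970
x = cos φ₁ sin φ₂ − sin φ₁ cos φ₂ cos Δλ = -0.097406
θ = atan2(y, x) = 174.7384° → 174.7384° (mod 360°)

174.7°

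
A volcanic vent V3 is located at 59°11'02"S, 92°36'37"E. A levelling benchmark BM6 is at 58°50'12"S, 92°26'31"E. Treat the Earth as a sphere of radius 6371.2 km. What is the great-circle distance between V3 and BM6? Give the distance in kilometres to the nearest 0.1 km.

39.8 km

V3: φ = -59.18389°, λ = +92.61028°
BM6: φ = -58.83667°, λ = +92.44194°
Δφ = 0.3472°,  Δλ = -0.1683°
a = sin²(Δφ/2) + cos φ₁ cos φ₂ sin²(Δλ/2) = 0.000010
c = 2·arcsin(√a) = 0.006246 rad = 0.3579°
d = R·c = 6371.2 × 0.006246 = 39.8 km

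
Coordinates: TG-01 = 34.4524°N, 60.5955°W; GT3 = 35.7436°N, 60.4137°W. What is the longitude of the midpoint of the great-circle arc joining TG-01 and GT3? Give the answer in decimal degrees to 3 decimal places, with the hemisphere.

60.505°W

Bx = cos φ₂ cos Δλ = 0.811635,  By = cos φ₂ sin Δλ = 0.002575
φₘ = atan2(sin φ₁ + sin φ₂, √((cos φ₁ + Bx)² + By²)) = 35.09803°
λₘ = λ₁ + atan2(By, cos φ₁ + Bx) = -60.50532°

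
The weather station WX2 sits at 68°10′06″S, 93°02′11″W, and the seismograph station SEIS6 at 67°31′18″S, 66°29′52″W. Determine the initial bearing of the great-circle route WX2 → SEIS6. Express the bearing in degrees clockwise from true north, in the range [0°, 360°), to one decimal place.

WX2: φ = -68.16833°, λ = -93.03639°
SEIS6: φ = -67.52167°, λ = -66.49778°
Δλ = 26.5386°
y = sin Δλ · cos φ₂ = 0.170827
x = cos φ₁ sin φ₂ − sin φ₁ cos φ₂ cos Δλ = -0.026110
θ = atan2(y, x) = 98.6900° → 98.6900° (mod 360°)

98.7°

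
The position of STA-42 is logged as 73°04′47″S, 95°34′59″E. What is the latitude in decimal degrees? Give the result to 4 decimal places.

73° + 4′/60 + 47″/3600 = 73 + 0.06667 + 0.01306 = 73.0797°

73.0797°S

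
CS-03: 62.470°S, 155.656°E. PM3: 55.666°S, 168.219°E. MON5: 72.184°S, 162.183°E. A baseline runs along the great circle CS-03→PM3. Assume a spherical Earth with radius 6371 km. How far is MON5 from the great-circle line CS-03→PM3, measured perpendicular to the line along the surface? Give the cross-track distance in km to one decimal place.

δ₁₃ = central angle CS-03→MON5 = 0.174890 rad  (haversine)
θ₁₃ = bearing CS-03→MON5 = 168.470°,  θ₁₂ = bearing CS-03→PM3 = 49.039°
dₓₜ = R·arcsin(sin δ₁₃ · sin(θ₁₃ − θ₁₂)) = 6371·arcsin(0.17400·sin(119.431°)) = 969.226 km
|dₓₜ| = 969.226 km

969.2 km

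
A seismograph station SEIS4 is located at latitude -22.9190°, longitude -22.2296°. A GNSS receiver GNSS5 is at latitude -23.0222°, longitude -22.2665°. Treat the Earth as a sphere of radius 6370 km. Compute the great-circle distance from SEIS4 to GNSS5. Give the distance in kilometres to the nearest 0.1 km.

12.1 km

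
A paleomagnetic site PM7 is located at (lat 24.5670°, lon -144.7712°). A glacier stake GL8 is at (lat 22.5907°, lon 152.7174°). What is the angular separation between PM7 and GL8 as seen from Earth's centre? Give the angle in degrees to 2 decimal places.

Δφ = -1.9763°,  Δλ = -62.5114°
a = sin²(Δφ/2) + cos φ₁ cos φ₂ sin²(Δλ/2) = 0.226355
c = 2·arcsin(√a) = 0.991673 rad = 56.8187°

56.82°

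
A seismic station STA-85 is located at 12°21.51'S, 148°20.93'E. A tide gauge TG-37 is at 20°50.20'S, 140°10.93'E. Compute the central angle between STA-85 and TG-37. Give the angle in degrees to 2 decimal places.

11.53°

STA-85: φ = -12.35850°, λ = +148.34883°
TG-37: φ = -20.83667°, λ = +140.18217°
Δφ = -8.4782°,  Δλ = -8.1667°
a = sin²(Δφ/2) + cos φ₁ cos φ₂ sin²(Δλ/2) = 0.010093
c = 2·arcsin(√a) = 0.201267 rad = 11.5318°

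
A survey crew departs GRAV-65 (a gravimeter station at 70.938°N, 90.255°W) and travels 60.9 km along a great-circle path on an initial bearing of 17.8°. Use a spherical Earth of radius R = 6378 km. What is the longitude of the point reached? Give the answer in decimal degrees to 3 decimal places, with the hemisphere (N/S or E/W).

89.729°W

δ = d/R = 60.9/6378 = 0.009548 rad
φ₂ = arcsin(sin φ₁ cos δ + cos φ₁ sin δ cos θ)
   = arcsin(0.94517·0.99995 + 0.32659·0.00955·0.95213) = 71.45817°
λ₂ = λ₁ + atan2(sin θ sin δ cos φ₁, cos δ − sin φ₁ sin φ₂) = -89.72908°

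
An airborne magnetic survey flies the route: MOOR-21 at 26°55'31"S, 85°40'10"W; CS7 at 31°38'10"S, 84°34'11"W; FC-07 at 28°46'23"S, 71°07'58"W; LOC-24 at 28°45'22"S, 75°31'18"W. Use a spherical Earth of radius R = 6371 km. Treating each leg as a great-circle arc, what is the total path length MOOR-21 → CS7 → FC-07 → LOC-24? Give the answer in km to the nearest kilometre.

MOOR-21: φ = -26.92528°, λ = -85.66944°
CS7: φ = -31.63611°, λ = -84.56972°
FC-07: φ = -28.77306°, λ = -71.13278°
LOC-24: φ = -28.75611°, λ = -75.52167°
MOOR-21→CS7: c = 0.083905 rad, d = 534.56 km
CS7→FC-07: c = 0.208592 rad, d = 1328.94 km
FC-07→LOC-24: c = 0.067145 rad, d = 427.78 km
Total = 534.56 + 1328.94 + 427.78 = 2291.28 km

2291 km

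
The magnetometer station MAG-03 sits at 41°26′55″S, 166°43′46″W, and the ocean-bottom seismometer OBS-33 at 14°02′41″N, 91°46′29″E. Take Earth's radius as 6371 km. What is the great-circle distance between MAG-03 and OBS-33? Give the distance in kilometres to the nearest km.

11986 km

MAG-03: φ = -41.44861°, λ = -166.72944°
OBS-33: φ = +14.04472°, λ = +91.77472°
Δφ = 55.4933°,  Δλ = -101.4958°
a = sin²(Δφ/2) + cos φ₁ cos φ₂ sin²(Δλ/2) = 0.652779
c = 2·arcsin(√a) = 1.881321 rad = 107.7918°
d = R·c = 6371 × 1.881321 = 11985.9 km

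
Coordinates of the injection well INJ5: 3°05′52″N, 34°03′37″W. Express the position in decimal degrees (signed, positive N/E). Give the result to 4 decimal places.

lat: 3.0978° N → +3.0978°
lon: 34.0603° W → -34.0603°

+3.0978°, -34.0603°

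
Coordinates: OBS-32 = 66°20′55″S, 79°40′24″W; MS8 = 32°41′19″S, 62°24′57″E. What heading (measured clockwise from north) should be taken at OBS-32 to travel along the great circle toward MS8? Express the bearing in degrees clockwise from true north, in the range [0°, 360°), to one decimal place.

147.9°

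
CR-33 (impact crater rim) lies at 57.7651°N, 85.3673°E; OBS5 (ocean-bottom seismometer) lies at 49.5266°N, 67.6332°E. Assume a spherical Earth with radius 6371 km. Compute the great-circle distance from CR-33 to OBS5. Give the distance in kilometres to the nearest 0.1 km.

Δφ = -8.2385°,  Δλ = -17.7341°
a = sin²(Δφ/2) + cos φ₁ cos φ₂ sin²(Δλ/2) = 0.013386
c = 2·arcsin(√a) = 0.231916 rad = 13.2878°
d = R·c = 6371 × 0.231916 = 1477.5 km

1477.5 km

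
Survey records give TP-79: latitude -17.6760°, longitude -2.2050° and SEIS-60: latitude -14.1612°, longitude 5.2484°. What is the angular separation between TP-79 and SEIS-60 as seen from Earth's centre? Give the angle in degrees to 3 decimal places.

Δφ = 3.5148°,  Δλ = 7.4534°
a = sin²(Δφ/2) + cos φ₁ cos φ₂ sin²(Δλ/2) = 0.004843
c = 2·arcsin(√a) = 0.139301 rad = 7.9814°

7.981°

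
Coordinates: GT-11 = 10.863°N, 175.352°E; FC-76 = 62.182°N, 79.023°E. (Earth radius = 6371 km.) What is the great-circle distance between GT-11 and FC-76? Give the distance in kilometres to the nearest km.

9266 km

Δφ = 51.3190°,  Δλ = -96.3290°
a = sin²(Δφ/2) + cos φ₁ cos φ₂ sin²(Δλ/2) = 0.441920
c = 2·arcsin(√a) = 1.454374 rad = 83.3295°
d = R·c = 6371 × 1.454374 = 9265.8 km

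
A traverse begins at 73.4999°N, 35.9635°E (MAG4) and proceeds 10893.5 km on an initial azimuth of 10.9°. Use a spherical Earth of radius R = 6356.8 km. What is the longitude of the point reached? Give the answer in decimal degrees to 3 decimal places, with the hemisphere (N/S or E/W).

δ = d/R = 10893.5/6356.8 = 1.713677 rad
φ₂ = arcsin(sin φ₁ cos δ + cos φ₁ sin δ cos θ)
   = arcsin(0.95882·-0.14239 + 0.28402·0.98981·0.98196) = 8.02009°
λ₂ = λ₁ + atan2(sin θ sin δ cos φ₁, cos δ − sin φ₁ sin φ₂) = -154.93194°

154.932°W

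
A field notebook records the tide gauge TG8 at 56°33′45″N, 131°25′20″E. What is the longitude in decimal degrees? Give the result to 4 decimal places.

131° + 25′/60 + 20″/3600 = 131 + 0.41667 + 0.00556 = 131.4222°

131.4222°E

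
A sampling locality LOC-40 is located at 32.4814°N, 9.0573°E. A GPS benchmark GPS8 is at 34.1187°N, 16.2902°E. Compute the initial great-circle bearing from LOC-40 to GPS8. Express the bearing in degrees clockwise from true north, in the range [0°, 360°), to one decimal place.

72.9°

Δλ = 7.2329°
y = sin Δλ · cos φ₂ = 0.104232
x = cos φ₁ sin φ₂ − sin φ₁ cos φ₂ cos Δλ = 0.032110
θ = atan2(y, x) = 72.8778° → 72.8778° (mod 360°)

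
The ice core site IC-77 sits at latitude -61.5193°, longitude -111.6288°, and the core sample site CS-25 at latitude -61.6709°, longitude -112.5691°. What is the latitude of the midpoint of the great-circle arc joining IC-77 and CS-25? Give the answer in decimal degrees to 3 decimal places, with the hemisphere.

61.596°S

Bx = cos φ₂ cos Δλ = 0.474471,  By = cos φ₂ sin Δλ = -0.007787
φₘ = atan2(sin φ₁ + sin φ₂, √((cos φ₁ + Bx)² + By²)) = -61.59591°
λₘ = λ₁ + atan2(By, cos φ₁ + Bx) = -112.09780°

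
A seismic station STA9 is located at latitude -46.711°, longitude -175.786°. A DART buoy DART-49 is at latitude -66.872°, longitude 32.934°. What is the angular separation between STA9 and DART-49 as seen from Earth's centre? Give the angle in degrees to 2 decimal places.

64.33°

Δφ = -20.1610°,  Δλ = -151.2800°
a = sin²(Δφ/2) + cos φ₁ cos φ₂ sin²(Δλ/2) = 0.283395
c = 2·arcsin(√a) = 1.122745 rad = 64.3286°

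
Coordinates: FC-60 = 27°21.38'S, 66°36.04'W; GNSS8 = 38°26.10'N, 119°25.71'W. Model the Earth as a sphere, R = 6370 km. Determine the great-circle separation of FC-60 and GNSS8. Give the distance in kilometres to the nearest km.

FC-60: φ = -27.35633°, λ = -66.60067°
GNSS8: φ = +38.43500°, λ = -119.42850°
Δφ = 65.7913°,  Δλ = -52.8278°
a = sin²(Δφ/2) + cos φ₁ cos φ₂ sin²(Δλ/2) = 0.432647
c = 2·arcsin(√a) = 1.435679 rad = 82.2584°
d = R·c = 6370 × 1.435679 = 9145.3 km

9145 km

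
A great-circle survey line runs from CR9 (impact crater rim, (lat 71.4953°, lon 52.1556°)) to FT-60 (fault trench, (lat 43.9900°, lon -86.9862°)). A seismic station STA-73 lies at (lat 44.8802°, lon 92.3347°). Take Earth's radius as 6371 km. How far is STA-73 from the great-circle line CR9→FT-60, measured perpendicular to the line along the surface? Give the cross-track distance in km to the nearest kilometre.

δ₁₃ = central angle CR9→STA-73 = 0.571725 rad  (haversine)
θ₁₃ = bearing CR9→STA-73 = 122.338°,  θ₁₂ = bearing CR9→FT-60 = 327.417°
dₓₜ = R·arcsin(sin δ₁₃ · sin(θ₁₃ − θ₁₂)) = 6371·arcsin(0.54108·sin(-205.079°)) = 1474.297 km
|dₓₜ| = 1474.297 km

1474 km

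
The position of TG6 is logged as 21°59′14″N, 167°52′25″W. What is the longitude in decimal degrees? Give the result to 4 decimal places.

167.8736°W

167° + 52′/60 + 25″/3600 = 167 + 0.86667 + 0.00694 = 167.8736°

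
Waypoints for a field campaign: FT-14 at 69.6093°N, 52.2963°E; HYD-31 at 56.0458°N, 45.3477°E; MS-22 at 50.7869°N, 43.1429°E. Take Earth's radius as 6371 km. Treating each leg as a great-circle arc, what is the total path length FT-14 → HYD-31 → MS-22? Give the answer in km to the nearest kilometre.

2149 km

FT-14→HYD-31: c = 0.242747 rad, d = 1546.54 km
HYD-31→MS-22: c = 0.094594 rad, d = 602.66 km
Total = 1546.54 + 602.66 = 2149.20 km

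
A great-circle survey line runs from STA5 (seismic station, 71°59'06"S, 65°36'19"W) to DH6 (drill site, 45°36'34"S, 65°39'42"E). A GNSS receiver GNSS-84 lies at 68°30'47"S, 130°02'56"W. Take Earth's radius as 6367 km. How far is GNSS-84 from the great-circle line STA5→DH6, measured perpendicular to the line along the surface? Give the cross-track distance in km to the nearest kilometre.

2237 km

STA5: φ = -71.98500°, λ = -65.60528°
DH6: φ = -45.60944°, λ = +65.66167°
GNSS-84: φ = -68.51306°, λ = -130.04889°
δ₁₃ = central angle STA5→GNSS-84 = 0.366037 rad  (haversine)
θ₁₃ = bearing STA5→GNSS-84 = 247.408°,  θ₁₂ = bearing STA5→DH6 = 141.447°
dₓₜ = R·arcsin(sin δ₁₃ · sin(θ₁₃ − θ₁₂)) = 6367·arcsin(0.35792·sin(105.961°)) = 2236.738 km
|dₓₜ| = 2236.738 km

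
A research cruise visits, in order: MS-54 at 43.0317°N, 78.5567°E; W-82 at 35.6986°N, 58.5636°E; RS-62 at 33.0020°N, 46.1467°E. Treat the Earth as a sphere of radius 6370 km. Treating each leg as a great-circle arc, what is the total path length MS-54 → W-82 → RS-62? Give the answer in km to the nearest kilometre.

3073 km

MS-54→W-82: c = 0.297592 rad, d = 1895.66 km
W-82→RS-62: c = 0.184861 rad, d = 1177.57 km
Total = 1895.66 + 1177.57 = 3073.23 km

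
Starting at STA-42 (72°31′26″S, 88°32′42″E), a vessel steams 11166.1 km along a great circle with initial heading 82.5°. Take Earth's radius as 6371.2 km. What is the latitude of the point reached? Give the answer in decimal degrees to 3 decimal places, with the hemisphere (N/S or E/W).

12.181°N

STA-42: φ = -72.52389°, λ = +88.54500°
δ = d/R = 11166.1/6371.2 = 1.752590 rad
φ₂ = arcsin(sin φ₁ cos δ + cos φ₁ sin δ cos θ)
   = arcsin(-0.95384·-0.18079 + 0.30031·0.98352·0.13053) = 12.18101°
λ₂ = λ₁ + atan2(sin θ sin δ cos φ₁, cos δ − sin φ₁ sin φ₂) = 174.54677°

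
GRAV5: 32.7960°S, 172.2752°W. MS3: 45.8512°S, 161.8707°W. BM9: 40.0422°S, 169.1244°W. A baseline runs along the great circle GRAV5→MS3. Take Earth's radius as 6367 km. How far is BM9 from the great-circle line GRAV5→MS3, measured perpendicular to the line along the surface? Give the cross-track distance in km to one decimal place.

149.0 km

δ₁₃ = central angle GRAV5→BM9 = 0.133962 rad  (haversine)
θ₁₃ = bearing GRAV5→BM9 = 161.636°,  θ₁₂ = bearing GRAV5→MS3 = 151.543°
dₓₜ = R·arcsin(sin δ₁₃ · sin(θ₁₃ − θ₁₂)) = 6367·arcsin(0.13356·sin(10.093°)) = 149.039 km
|dₓₜ| = 149.039 km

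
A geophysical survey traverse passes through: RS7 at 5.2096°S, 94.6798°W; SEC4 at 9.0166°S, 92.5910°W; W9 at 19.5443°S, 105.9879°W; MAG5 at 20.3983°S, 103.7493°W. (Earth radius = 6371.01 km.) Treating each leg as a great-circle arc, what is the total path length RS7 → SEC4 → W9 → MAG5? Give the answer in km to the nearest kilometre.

RS7→SEC4: c = 0.075651 rad, d = 481.97 km
SEC4→W9: c = 0.291410 rad, d = 1856.57 km
W9→MAG5: c = 0.039630 rad, d = 252.49 km
Total = 481.97 + 1856.57 + 252.49 = 2591.03 km

2591 km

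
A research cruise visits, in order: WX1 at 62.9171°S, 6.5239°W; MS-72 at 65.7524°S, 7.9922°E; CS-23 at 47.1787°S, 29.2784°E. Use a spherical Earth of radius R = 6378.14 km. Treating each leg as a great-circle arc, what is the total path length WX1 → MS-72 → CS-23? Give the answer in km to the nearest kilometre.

WX1→MS-72: c = 0.120013 rad, d = 765.46 km
MS-72→CS-23: c = 0.379443 rad, d = 2420.14 km
Total = 765.46 + 2420.14 = 3185.60 km

3186 km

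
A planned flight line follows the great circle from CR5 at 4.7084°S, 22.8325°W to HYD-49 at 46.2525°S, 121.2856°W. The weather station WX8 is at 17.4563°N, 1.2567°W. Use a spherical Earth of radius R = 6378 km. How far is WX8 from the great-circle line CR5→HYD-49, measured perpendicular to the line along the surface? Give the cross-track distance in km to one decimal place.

δ₁₃ = central angle CR5→WX8 = 0.536530 rad  (haversine)
θ₁₃ = bearing CR5→WX8 = 43.336°,  θ₁₂ = bearing CR5→HYD-49 = 223.202°
dₓₜ = R·arcsin(sin δ₁₃ · sin(θ₁₃ − θ₁₂)) = 6378·arcsin(0.51116·sin(-179.866°)) = -7.636 km
|dₓₜ| = 7.636 km

7.6 km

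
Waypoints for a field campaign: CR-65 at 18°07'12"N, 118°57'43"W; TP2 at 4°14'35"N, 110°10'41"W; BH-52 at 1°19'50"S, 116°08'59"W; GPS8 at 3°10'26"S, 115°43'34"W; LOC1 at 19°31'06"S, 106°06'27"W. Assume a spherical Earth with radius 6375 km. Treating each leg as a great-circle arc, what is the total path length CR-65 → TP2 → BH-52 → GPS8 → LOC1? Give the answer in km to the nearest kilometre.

CR-65: φ = +18.12000°, λ = -118.96194°
TP2: φ = +4.24306°, λ = -110.17806°
BH-52: φ = -1.33056°, λ = -116.14972°
GPS8: φ = -3.17389°, λ = -115.72611°
LOC1: φ = -19.51833°, λ = -106.10750°
CR-65→TP2: c = 0.284876 rad, d = 1816.08 km
TP2→BH-52: c = 0.142514 rad, d = 908.53 km
BH-52→GPS8: c = 0.033009 rad, d = 210.44 km
GPS8→LOC1: c = 0.329027 rad, d = 2097.55 km
Total = 1816.08 + 908.53 + 210.44 + 2097.55 = 5032.59 km

5033 km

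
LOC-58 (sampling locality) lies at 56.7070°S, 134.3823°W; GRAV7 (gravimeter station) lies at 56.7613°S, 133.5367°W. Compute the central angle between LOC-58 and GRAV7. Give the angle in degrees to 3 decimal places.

Δφ = -0.0543°,  Δλ = 0.8456°
a = sin²(Δφ/2) + cos φ₁ cos φ₂ sin²(Δλ/2) = 0.000017
c = 2·arcsin(√a) = 0.008151 rad = 0.4670°

0.467°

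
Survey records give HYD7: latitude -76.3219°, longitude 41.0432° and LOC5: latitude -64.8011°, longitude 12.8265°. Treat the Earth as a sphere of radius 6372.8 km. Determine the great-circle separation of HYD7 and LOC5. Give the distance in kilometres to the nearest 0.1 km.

Δφ = 11.5208°,  Δλ = -28.2167°
a = sin²(Δφ/2) + cos φ₁ cos φ₂ sin²(Δλ/2) = 0.016056
c = 2·arcsin(√a) = 0.254107 rad = 14.5593°
d = R·c = 6372.8 × 0.254107 = 1619.4 km

1619.4 km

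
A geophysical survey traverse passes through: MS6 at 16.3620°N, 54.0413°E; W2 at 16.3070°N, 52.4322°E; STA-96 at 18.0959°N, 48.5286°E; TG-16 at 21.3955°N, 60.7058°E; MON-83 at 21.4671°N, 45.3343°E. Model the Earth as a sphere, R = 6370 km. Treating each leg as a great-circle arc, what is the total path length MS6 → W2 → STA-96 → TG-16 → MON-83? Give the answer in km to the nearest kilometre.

MS6→W2: c = 0.026968 rad, d = 171.78 km
W2→STA-96: c = 0.072181 rad, d = 459.79 km
STA-96→TG-16: c = 0.208082 rad, d = 1325.48 km
TG-16→MON-83: c = 0.249636 rad, d = 1590.18 km
Total = 171.78 + 459.79 + 1325.48 + 1590.18 = 3547.24 km

3547 km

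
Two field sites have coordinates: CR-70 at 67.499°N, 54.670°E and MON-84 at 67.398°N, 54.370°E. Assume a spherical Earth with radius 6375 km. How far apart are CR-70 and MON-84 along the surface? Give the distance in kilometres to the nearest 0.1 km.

17.0 km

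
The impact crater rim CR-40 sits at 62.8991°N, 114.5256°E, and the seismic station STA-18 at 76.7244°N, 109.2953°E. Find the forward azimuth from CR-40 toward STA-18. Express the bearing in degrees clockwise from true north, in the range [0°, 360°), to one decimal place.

355.0°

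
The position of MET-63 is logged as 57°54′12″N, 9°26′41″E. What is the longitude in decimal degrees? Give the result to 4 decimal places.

9° + 26′/60 + 41″/3600 = 9 + 0.43333 + 0.01139 = 9.4447°

9.4447°E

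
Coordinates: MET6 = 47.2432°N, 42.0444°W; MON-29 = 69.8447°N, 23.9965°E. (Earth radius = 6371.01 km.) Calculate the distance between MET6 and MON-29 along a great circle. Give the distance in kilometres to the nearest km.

4264 km

Δφ = 22.6015°,  Δλ = 66.0409°
a = sin²(Δφ/2) + cos φ₁ cos φ₂ sin²(Δλ/2) = 0.107865
c = 2·arcsin(√a) = 0.669277 rad = 38.3467°
d = R·c = 6371.01 × 0.669277 = 4264.0 km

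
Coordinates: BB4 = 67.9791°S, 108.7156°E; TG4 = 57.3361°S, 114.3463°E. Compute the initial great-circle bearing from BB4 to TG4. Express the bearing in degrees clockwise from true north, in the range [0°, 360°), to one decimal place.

Δλ = 5.6307°
y = sin Δλ · cos φ₂ = 0.052954
x = cos φ₁ sin φ₂ − sin φ₁ cos φ₂ cos Δλ = 0.182275
θ = atan2(y, x) = 16.1996° → 16.1996° (mod 360°)

16.2°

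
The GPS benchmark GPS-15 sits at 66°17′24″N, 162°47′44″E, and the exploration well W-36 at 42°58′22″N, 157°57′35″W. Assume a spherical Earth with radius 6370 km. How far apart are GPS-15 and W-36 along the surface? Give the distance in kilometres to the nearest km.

GPS-15: φ = +66.29000°, λ = +162.79556°
W-36: φ = +42.97278°, λ = -157.95972°
Δφ = -23.3172°,  Δλ = 39.2447°
a = sin²(Δφ/2) + cos φ₁ cos φ₂ sin²(Δλ/2) = 0.074016
c = 2·arcsin(√a) = 0.551064 rad = 31.5736°
d = R·c = 6370 × 0.551064 = 3510.3 km

3510 km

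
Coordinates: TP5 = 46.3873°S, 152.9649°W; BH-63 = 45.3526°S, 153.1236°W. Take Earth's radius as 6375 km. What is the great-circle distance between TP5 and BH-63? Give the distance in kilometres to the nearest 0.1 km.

Δφ = 1.0347°,  Δλ = -0.1587°
a = sin²(Δφ/2) + cos φ₁ cos φ₂ sin²(Δλ/2) = 0.000082
c = 2·arcsin(√a) = 0.018162 rad = 1.0406°
d = R·c = 6375 × 0.018162 = 115.8 km

115.8 km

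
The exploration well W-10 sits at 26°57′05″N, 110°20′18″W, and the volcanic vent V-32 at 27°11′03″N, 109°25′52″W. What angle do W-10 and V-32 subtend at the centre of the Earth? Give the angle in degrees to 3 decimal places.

0.841°

W-10: φ = +26.95139°, λ = -110.33833°
V-32: φ = +27.18417°, λ = -109.43111°
Δφ = 0.2328°,  Δλ = 0.9072°
a = sin²(Δφ/2) + cos φ₁ cos φ₂ sin²(Δλ/2) = 0.000054
c = 2·arcsin(√a) = 0.014673 rad = 0.8407°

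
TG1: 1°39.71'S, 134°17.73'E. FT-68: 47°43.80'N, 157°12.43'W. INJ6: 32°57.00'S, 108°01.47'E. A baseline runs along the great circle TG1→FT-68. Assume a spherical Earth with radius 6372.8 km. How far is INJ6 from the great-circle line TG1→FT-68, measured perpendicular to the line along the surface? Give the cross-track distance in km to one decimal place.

321.9 km

TG1: φ = -1.66183°, λ = +134.29550°
FT-68: φ = +47.73000°, λ = -157.20717°
INJ6: φ = -32.95000°, λ = +108.02450°
δ₁₃ = central angle TG1→INJ6 = 0.695197 rad  (haversine)
θ₁₃ = bearing TG1→INJ6 = 215.441°,  θ₁₂ = bearing TG1→FT-68 = 39.962°
dₓₜ = R·arcsin(sin δ₁₃ · sin(θ₁₃ − θ₁₂)) = 6372.8·arcsin(0.64054·sin(175.479°)) = 321.917 km
|dₓₜ| = 321.917 km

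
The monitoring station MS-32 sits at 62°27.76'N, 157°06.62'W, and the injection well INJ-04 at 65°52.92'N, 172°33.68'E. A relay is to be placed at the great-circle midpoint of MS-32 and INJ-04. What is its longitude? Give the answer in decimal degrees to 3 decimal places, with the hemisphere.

171.317°W

MS-32: φ = +62.46267°, λ = -157.11033°
INJ-04: φ = +65.88200°, λ = +172.56133°
Bx = cos φ₂ cos Δλ = 0.352696,  By = cos φ₂ sin Δλ = -0.206333
φₘ = atan2(sin φ₁ + sin φ₂, √((cos φ₁ + Bx)² + By²)) = 64.95676°
λₘ = λ₁ + atan2(By, cos φ₁ + Bx) = -171.31698°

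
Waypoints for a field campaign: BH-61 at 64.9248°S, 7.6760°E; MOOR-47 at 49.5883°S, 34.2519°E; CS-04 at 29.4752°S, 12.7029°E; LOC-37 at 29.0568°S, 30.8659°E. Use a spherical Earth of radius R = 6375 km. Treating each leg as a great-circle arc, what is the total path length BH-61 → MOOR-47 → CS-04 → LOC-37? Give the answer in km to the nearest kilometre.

6948 km

BH-61→MOOR-47: c = 0.361520 rad, d = 2304.69 km
MOOR-47→CS-04: c = 0.452016 rad, d = 2881.60 km
CS-04→LOC-37: c = 0.276358 rad, d = 1761.78 km
Total = 2304.69 + 2881.60 + 1761.78 = 6948.07 km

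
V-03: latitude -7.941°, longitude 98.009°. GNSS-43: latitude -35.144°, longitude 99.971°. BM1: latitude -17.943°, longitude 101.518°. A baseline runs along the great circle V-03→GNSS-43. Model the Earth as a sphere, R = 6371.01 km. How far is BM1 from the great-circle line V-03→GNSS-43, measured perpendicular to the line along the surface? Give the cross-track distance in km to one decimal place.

302.7 km

δ₁₃ = central angle V-03→BM1 = 0.184461 rad  (haversine)
θ₁₃ = bearing V-03→BM1 = 161.490°,  θ₁₂ = bearing V-03→GNSS-43 = 176.496°
dₓₜ = R·arcsin(sin δ₁₃ · sin(θ₁₃ − θ₁₂)) = 6371.01·arcsin(0.18342·sin(-15.006°)) = -302.671 km
|dₓₜ| = 302.671 km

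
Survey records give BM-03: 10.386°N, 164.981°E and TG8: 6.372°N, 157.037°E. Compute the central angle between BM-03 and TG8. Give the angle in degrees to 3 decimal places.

8.823°

Δφ = -4.0140°,  Δλ = -7.9440°
a = sin²(Δφ/2) + cos φ₁ cos φ₂ sin²(Δλ/2) = 0.005917
c = 2·arcsin(√a) = 0.153995 rad = 8.8233°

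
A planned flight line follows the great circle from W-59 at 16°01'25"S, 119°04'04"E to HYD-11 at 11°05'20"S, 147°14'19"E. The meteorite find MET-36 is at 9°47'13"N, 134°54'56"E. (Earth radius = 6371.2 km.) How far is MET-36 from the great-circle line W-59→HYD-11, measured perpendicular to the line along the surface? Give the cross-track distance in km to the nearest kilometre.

2560 km

W-59: φ = -16.02361°, λ = +119.06778°
HYD-11: φ = -11.08889°, λ = +147.23861°
MET-36: φ = +9.78694°, λ = +134.91556°
δ₁₃ = central angle W-59→MET-36 = 0.527163 rad  (haversine)
θ₁₃ = bearing W-59→MET-36 = 32.338°,  θ₁₂ = bearing W-59→HYD-11 = 83.360°
dₓₜ = R·arcsin(sin δ₁₃ · sin(θ₁₃ − θ₁₂)) = 6371.2·arcsin(0.50308·sin(-51.022°)) = -2560.038 km
|dₓₜ| = 2560.038 km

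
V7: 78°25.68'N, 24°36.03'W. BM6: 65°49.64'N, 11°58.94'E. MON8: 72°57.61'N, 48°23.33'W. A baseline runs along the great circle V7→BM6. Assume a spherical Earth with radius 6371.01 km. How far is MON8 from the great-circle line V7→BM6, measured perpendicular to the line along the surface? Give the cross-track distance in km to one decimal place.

V7: φ = +78.42800°, λ = -24.60050°
BM6: φ = +65.82733°, λ = +11.98233°
MON8: φ = +72.96017°, λ = -48.38883°
δ₁₃ = central angle V7→MON8 = 0.138271 rad  (haversine)
θ₁₃ = bearing V7→MON8 = 239.044°,  θ₁₂ = bearing V7→BM6 = 119.686°
dₓₜ = R·arcsin(sin δ₁₃ · sin(θ₁₃ − θ₁₂)) = 6371.01·arcsin(0.13783·sin(119.358°)) = 767.200 km
|dₓₜ| = 767.200 km

767.2 km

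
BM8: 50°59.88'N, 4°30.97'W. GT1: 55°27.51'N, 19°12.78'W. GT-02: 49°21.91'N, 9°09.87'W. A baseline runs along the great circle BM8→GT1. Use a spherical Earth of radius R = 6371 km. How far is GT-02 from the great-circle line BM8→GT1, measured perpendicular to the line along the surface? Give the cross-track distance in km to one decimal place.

325.5 km

BM8: φ = +50.99800°, λ = -4.51617°
GT1: φ = +55.45850°, λ = -19.21300°
GT-02: φ = +49.36517°, λ = -9.16450°
δ₁₃ = central angle BM8→GT-02 = 0.059239 rad  (haversine)
θ₁₃ = bearing BM8→GT-02 = 243.052°,  θ₁₂ = bearing BM8→GT1 = 302.654°
dₓₜ = R·arcsin(sin δ₁₃ · sin(θ₁₃ − θ₁₂)) = 6371·arcsin(0.05920·sin(-59.602°)) = -325.479 km
|dₓₜ| = 325.479 km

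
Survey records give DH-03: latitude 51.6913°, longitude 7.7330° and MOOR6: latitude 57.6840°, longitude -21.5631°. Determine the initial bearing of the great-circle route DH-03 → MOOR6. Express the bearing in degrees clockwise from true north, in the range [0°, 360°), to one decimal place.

301.1°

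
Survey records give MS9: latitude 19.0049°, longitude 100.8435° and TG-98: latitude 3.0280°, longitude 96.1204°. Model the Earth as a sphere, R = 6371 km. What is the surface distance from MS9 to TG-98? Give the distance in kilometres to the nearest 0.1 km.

1849.3 km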